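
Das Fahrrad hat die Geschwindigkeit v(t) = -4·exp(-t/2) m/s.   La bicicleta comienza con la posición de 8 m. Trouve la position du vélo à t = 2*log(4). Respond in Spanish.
Necesitamos integrar nuestra ecuación de la velocidad v(t) = -4·exp(-t/2) 1 vez. Integrando la velocidad y usando la condición inicial x(0) = 8, obtenemos x(t) = 8·exp(-t/2). Usando x(t) = 8·exp(-t/2) y sustituyendo t = 2*log(4), encontramos x = 2.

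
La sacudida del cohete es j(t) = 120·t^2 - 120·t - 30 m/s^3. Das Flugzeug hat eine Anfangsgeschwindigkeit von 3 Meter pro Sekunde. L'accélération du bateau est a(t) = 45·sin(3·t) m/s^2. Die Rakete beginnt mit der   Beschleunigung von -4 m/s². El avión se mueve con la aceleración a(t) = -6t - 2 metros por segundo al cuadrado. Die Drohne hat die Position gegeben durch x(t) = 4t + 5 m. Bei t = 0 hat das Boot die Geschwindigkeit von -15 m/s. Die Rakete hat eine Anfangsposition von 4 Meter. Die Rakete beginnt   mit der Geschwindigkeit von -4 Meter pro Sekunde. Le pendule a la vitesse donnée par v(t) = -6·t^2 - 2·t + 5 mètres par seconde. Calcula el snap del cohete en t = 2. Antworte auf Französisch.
Pour résoudre ceci, nous devons prendre 1 dérivée de notre équation du jerk j(t) = 120·t^2 - 120·t - 30. En prenant d/dt de j(t), nous trouvons s(t) = 240·t - 120. De l'équation du snap s(t) = 240·t - 120, nous substituons t = 2 pour obtenir s = 360.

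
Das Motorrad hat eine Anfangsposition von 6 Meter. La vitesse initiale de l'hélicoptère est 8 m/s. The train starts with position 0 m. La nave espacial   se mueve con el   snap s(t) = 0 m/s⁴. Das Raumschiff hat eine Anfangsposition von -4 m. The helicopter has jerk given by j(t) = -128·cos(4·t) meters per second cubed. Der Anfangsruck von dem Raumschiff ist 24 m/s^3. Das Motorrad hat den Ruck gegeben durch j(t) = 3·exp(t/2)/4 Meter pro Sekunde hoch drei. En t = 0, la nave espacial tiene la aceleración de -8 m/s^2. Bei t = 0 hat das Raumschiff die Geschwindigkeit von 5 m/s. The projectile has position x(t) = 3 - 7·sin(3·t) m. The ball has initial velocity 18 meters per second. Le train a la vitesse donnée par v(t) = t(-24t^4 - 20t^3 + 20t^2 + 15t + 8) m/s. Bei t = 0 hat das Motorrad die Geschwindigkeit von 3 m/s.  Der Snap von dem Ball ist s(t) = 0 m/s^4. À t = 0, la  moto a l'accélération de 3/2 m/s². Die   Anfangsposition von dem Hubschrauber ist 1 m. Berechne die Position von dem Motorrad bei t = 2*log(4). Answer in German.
Wir müssen unsere Gleichung für den Ruck j(t) = 3·exp(t/2)/4 3-mal integrieren. Die Stammfunktion von dem Ruck, mit a(0) = 3/2, ergibt die Beschleunigung: a(t) = 3·exp(t/2)/2. Durch Integration von der Beschleunigung und Verwendung der Anfangsbedingung v(0) = 3, erhalten wir v(t) = 3·exp(t/2). Die Stammfunktion von der Geschwindigkeit ist die Position. Mit x(0) = 6 erhalten wir x(t) = 6·exp(t/2). Wir haben die Position x(t) = 6·exp(t/2). Durch Einsetzen von t = 2*log(4): x(2*log(4)) = 24.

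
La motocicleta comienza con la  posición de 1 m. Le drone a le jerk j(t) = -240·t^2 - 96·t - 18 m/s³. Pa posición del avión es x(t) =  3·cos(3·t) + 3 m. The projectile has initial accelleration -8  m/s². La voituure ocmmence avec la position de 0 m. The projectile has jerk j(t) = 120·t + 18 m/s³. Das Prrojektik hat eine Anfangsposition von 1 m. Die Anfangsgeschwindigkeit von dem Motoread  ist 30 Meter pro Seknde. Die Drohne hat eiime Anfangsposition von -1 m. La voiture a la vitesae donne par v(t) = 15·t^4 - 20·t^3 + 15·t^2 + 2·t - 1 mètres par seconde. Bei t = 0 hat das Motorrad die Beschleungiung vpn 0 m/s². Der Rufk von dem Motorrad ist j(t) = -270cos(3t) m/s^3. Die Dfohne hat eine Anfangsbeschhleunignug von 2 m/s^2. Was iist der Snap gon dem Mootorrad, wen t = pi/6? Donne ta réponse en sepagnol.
Partiendo de la sacudida j(t) = -270·cos(3·t), tomamos 1 derivada. Tomando d/dt de j(t), encontramos s(t) = 810·sin(3·t). Usando s(t) = 810·sin(3·t) y sustituyendo t = pi/6, encontramos s = 810.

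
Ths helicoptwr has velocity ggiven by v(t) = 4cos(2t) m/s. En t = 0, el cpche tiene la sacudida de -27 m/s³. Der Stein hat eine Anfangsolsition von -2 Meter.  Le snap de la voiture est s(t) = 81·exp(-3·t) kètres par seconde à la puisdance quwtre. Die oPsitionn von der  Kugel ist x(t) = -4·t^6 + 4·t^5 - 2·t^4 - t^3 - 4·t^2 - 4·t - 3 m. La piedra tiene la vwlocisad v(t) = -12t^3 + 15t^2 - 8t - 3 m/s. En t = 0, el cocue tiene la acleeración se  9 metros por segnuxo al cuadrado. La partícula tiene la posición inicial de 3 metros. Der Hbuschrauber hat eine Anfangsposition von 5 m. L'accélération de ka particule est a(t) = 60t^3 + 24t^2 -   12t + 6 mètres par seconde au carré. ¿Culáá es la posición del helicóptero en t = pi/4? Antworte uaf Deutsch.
Um dies zu lösen, müssen wir 1 Stammfunktion unserer Gleichung für die Geschwindigkeit v(t) = 4·cos(2·t) finden. Die Stammfunktion von der Geschwindigkeit ist die Position. Mit x(0) = 5 erhalten wir x(t) = 2·sin(2·t) + 5. Mit x(t) = 2·sin(2·t) + 5 und Einsetzen von t = pi/4, finden wir x = 7.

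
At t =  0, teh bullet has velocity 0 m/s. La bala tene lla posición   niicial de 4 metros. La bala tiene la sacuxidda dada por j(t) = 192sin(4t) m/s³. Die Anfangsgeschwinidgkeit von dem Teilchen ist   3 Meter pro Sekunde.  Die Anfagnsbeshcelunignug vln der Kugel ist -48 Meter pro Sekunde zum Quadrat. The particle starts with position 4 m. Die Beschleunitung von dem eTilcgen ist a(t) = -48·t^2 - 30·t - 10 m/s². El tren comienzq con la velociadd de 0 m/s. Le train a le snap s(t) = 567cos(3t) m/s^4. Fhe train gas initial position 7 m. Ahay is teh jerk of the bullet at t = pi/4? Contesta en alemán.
Aus der Gleichung für den Ruck j(t) = 192·sin(4·t), setzen wir t = pi/4 ein und erhalten j = 0.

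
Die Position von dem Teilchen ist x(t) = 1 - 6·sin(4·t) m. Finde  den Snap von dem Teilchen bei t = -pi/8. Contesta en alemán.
Um dies zu lösen, müssen wir 4 Ableitungen unserer Gleichung für die Position x(t) = 1 - 6·sin(4·t) nehmen. Die Ableitung von der Position ergibt die Geschwindigkeit: v(t) = -24·cos(4·t). Die Ableitung von der Geschwindigkeit ergibt die Beschleunigung: a(t) = 96·sin(4·t). Durch Ableiten von der Beschleunigung erhalten wir den Ruck: j(t) = 384·cos(4·t). Durch Ableiten von dem Ruck erhalten wir den Snap: s(t) = -1536·sin(4·t). Aus der Gleichung für den Snap s(t) = -1536·sin(4·t), setzen wir t = -pi/8 ein und erhalten s = 1536.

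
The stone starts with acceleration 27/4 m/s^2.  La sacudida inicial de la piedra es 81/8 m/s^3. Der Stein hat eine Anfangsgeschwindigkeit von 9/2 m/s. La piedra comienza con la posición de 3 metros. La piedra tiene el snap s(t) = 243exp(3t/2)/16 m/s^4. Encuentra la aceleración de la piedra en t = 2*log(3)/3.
Para resolver esto, necesitamos tomar 2 antiderivadas de nuestra ecuación del snap s(t) = 243·exp(3·t/2)/16. Integrando el snap y usando la condición inicial j(0) = 81/8, obtenemos j(t) = 81·exp(3·t/2)/8. La antiderivada de la sacudida es la aceleración. Usando a(0) = 27/4, obtenemos a(t) = 27·exp(3·t/2)/4. De la ecuación de la aceleración a(t) = 27·exp(3·t/2)/4, sustituimos t = 2*log(3)/3 para obtener a = 81/4.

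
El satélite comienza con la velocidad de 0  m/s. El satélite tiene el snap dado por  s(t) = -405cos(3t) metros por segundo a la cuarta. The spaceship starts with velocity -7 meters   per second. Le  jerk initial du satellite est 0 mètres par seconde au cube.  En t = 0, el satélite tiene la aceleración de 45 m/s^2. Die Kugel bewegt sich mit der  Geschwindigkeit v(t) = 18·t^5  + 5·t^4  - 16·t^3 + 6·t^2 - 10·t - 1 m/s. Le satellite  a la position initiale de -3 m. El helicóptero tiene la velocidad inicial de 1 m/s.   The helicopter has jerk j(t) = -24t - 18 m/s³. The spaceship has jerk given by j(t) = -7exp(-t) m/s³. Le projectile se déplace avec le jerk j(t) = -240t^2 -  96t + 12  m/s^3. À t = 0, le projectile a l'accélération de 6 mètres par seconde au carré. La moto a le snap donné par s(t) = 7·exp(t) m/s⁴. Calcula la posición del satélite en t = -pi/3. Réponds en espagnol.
Necesitamos integrar nuestra ecuación del snap s(t) = -405·cos(3·t) 4 veces. La integral del snap, con j(0) = 0, da la sacudida: j(t) = -135·sin(3·t). La antiderivada de la sacudida es la aceleración. Usando a(0) = 45, obtenemos a(t) = 45·cos(3·t). Tomando ∫a(t)dt y aplicando v(0) = 0, encontramos v(t) = 15·sin(3·t). La integral de la velocidad es la posición. Usando x(0) = -3, obtenemos x(t) = 2 - 5·cos(3·t). Tenemos la posición x(t) = 2 - 5·cos(3·t). Sustituyendo t = -pi/3: x(-pi/3) = 7.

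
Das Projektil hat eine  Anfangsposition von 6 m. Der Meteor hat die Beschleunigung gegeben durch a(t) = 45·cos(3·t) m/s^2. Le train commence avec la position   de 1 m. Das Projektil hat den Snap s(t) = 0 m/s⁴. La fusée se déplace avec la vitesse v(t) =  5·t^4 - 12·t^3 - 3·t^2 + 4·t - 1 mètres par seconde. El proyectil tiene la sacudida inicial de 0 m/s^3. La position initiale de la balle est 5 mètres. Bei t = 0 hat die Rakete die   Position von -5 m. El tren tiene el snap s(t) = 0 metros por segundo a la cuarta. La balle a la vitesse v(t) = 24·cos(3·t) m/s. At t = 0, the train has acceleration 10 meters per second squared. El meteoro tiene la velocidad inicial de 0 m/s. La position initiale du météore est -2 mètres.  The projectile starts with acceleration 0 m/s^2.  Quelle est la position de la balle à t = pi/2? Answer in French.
Nous devons intégrer notre équation de la vitesse v(t) = 24·cos(3·t) 1 fois. En intégrant la vitesse et en utilisant la condition initiale x(0) = 5, nous obtenons x(t) = 8·sin(3·t) + 5. En utilisant x(t) = 8·sin(3·t) + 5 et en substituant t = pi/2, nous trouvons x = -3.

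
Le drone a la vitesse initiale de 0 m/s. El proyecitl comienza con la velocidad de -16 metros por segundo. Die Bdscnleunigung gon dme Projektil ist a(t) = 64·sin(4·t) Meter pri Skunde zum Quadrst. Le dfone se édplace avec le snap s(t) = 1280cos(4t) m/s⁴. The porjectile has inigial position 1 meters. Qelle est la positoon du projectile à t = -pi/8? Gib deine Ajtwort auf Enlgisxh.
We need to integrate our acceleration equation a(t) = 64·sin(4·t) 2 times. The integral of acceleration, with v(0) = -16, gives velocity: v(t) = -16·cos(4·t). The integral of velocity is position. Using x(0) = 1, we get x(t) = 1 - 4·sin(4·t). We have position x(t) = 1 - 4·sin(4·t). Substituting t = -pi/8: x(-pi/8) = 5.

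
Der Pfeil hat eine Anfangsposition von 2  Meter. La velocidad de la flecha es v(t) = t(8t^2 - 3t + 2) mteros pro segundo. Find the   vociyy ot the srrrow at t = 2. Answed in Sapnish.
Tenemos la velocidad v(t) = t·(8·t^2 - 3·t + 2). Sustituyendo t = 2: v(2) = 56.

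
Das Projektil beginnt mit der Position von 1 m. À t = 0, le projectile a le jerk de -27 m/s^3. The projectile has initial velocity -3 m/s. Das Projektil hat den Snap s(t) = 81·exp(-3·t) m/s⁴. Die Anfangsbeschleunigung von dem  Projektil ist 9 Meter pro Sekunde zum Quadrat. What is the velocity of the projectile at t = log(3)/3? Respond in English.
We need to integrate our snap equation s(t) = 81·exp(-3·t) 3 times. Finding the integral of s(t) and using j(0) = -27: j(t) = -27·exp(-3·t). Integrating jerk and using the initial condition a(0) = 9, we get a(t) = 9·exp(-3·t). Finding the antiderivative of a(t) and using v(0) = -3: v(t) = -3·exp(-3·t). From the given velocity equation v(t) = -3·exp(-3·t), we substitute t = log(3)/3 to get v = -1.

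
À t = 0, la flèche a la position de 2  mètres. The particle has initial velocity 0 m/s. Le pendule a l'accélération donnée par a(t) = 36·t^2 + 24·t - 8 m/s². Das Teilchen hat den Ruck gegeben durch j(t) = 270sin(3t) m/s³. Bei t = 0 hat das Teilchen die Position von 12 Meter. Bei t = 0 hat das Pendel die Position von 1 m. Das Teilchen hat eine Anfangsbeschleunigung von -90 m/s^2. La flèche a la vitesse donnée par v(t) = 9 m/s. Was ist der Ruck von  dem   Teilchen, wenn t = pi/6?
Mit j(t) = 270·sin(3·t) und Einsetzen von t = pi/6, finden wir j = 270.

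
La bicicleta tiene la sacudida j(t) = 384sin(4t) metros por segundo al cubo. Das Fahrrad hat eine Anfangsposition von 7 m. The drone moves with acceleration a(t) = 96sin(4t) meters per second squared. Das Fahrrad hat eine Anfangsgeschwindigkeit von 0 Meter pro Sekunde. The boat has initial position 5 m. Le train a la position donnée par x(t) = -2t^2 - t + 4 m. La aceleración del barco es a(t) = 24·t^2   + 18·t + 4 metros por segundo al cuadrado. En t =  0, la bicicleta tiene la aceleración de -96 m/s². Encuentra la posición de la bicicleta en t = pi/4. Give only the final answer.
x(pi/4) = -5.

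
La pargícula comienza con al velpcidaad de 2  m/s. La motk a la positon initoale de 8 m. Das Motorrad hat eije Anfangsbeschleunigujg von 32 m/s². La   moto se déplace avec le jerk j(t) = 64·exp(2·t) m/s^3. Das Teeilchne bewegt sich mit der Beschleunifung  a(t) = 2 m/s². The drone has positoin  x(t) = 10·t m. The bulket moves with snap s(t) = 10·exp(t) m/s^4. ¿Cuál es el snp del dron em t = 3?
Debemos derivar nuestra ecuación de la posición x(t) = 10·t 4 veces. Tomando d/dt de x(t), encontramos v(t) = 10. Tomando d/dt de v(t), encontramos a(t) = 0. La derivada de la aceleración da la sacudida: j(t) = 0. Tomando d/dt de j(t), encontramos s(t) = 0. De la ecuación del snap s(t) = 0, sustituimos t = 3 para obtener s = 0.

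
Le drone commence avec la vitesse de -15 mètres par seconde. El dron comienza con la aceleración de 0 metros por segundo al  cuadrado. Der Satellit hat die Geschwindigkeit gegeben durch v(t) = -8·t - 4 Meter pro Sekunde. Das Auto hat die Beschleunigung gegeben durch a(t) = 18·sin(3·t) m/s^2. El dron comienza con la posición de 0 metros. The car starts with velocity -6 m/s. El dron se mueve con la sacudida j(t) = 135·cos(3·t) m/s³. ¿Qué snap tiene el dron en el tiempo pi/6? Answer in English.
To solve this, we need to take 1 derivative of our jerk equation j(t) = 135·cos(3·t). The derivative of jerk gives snap: s(t) = -405·sin(3·t). From the given snap equation s(t) = -405·sin(3·t), we substitute t = pi/6 to get s = -405.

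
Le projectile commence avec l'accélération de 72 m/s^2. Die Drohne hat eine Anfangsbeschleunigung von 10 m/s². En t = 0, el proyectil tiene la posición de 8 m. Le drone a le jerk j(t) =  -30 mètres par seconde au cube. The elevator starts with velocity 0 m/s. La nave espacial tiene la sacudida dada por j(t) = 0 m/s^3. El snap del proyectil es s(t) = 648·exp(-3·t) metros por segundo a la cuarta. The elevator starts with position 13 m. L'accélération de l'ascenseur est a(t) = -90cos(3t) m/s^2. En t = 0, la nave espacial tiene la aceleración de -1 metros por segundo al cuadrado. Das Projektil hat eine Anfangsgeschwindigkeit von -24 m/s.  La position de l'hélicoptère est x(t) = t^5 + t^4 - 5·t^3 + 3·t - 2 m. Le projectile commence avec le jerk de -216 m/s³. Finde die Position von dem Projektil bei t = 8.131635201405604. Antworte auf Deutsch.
Wir müssen unsere Gleichung für den Snap s(t) = 648·exp(-3·t) 4-mal integrieren. Die Stammfunktion von dem Snap, mit j(0) = -216, ergibt den Ruck: j(t) = -216·exp(-3·t). Durch Integration von dem Ruck und Verwendung der Anfangsbedingung a(0) = 72, erhalten wir a(t) = 72·exp(-3·t). Mit ∫a(t)dt und Anwendung von v(0) = -24, finden wir v(t) = -24·exp(-3·t). Mit ∫v(t)dt und Anwendung von x(0) = 8, finden wir x(t) = 8·exp(-3·t). Mit x(t) = 8·exp(-3·t) und Einsetzen von t = 8.131635201405604, finden wir x = 2.03477829579338E-10.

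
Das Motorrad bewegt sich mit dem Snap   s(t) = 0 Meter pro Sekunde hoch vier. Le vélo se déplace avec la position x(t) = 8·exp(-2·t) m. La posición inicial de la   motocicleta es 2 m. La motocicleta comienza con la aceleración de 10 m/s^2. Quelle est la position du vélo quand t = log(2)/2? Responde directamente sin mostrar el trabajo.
x(log(2)/2) = 4.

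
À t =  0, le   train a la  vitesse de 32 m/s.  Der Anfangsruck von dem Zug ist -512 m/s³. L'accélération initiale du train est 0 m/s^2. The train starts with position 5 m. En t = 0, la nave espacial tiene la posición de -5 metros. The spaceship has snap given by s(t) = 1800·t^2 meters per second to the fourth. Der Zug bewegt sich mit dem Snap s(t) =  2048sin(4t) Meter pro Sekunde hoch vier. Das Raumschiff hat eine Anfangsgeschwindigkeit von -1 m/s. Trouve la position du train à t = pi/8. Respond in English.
To find the answer, we compute 4 integrals of s(t) = 2048·sin(4·t). The antiderivative of snap, with j(0) = -512, gives jerk: j(t) = -512·cos(4·t). The antiderivative of jerk is acceleration. Using a(0) = 0, we get a(t) = -128·sin(4·t). Taking ∫a(t)dt and applying v(0) = 32, we find v(t) = 32·cos(4·t). The antiderivative of velocity, with x(0) = 5, gives position: x(t) = 8·sin(4·t) + 5. Using x(t) = 8·sin(4·t) + 5 and substituting t = pi/8, we find x = 13.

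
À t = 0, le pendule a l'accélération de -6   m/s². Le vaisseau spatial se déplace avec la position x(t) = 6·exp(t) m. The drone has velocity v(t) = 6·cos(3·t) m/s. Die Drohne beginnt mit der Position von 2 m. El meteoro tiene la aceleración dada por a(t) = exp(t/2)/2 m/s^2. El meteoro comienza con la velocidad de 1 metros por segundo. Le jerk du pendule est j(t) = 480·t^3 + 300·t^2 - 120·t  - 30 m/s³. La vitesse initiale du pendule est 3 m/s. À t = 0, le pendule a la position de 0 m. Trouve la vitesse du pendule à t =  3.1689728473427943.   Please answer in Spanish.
Debemos encontrar la antiderivada de nuestra ecuación de la sacudida j(t) = 480·t^3 + 300·t^2 - 120·t - 30 2 veces. Tomando ∫j(t)dt y aplicando a(0) = -6, encontramos a(t) = 120·t^4 + 100·t^3 - 60·t^2 - 30·t - 6. La antiderivada de la aceleración, con v(0) = 3, da la velocidad: v(t) = 24·t^5 + 25·t^4 - 20·t^3 - 15·t^2 - 6·t + 3. De la ecuación de la velocidad v(t) = 24·t^5 + 25·t^4 - 20·t^3 - 15·t^2 - 6·t + 3, sustituimos t = 3.1689728473427943 para obtener v = 9388.25810140472.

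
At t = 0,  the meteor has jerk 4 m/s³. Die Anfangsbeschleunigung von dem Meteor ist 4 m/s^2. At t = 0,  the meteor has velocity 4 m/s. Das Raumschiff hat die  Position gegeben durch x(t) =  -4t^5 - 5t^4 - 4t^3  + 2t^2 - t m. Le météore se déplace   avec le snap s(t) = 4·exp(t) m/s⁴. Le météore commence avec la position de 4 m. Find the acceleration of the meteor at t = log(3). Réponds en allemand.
Um dies zu lösen, müssen wir 2 Stammfunktionen unserer Gleichung für den Snap s(t) = 4·exp(t) finden. Die Stammfunktion von dem Snap ist der Ruck. Mit j(0) = 4 erhalten wir j(t) = 4·exp(t). Die Stammfunktion von dem Ruck, mit a(0) = 4, ergibt die Beschleunigung: a(t) = 4·exp(t). Aus der Gleichung für die Beschleunigung a(t) = 4·exp(t), setzen wir t = log(3) ein und erhalten a = 12.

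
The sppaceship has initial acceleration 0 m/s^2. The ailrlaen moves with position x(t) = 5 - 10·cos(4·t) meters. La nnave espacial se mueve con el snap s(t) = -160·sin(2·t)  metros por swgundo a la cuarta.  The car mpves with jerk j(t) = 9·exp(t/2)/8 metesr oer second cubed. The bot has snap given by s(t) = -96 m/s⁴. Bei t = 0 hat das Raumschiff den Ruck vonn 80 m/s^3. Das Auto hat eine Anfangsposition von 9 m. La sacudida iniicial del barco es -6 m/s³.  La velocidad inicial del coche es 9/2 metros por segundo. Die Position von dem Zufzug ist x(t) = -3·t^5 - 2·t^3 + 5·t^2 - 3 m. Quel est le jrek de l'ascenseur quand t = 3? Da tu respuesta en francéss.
En partant de la position x(t) = -3·t^5 - 2·t^3 + 5·t^2 - 3, nous prenons 3 dérivées. En dérivant la position, nous obtenons la vitesse: v(t) = -15·t^4 - 6·t^2 + 10·t. En prenant d/dt de v(t), nous trouvons a(t) = -60·t^3 - 12·t + 10. En dérivant l'accélération, nous obtenons le jerk: j(t) = -180·t^2 - 12. De l'équation du jerk j(t) = -180·t^2 - 12, nous substituons t = 3 pour obtenir j = -1632.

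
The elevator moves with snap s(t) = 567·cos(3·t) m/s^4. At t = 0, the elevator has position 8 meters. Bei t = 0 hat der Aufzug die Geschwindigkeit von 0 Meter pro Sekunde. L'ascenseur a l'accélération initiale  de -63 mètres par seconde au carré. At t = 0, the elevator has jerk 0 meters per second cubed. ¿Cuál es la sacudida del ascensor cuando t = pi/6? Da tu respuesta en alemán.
Ausgehend von dem Snap s(t) = 567·cos(3·t), nehmen wir 1 Stammfunktion. Mit ∫s(t)dt und Anwendung von j(0) = 0, finden wir j(t) = 189·sin(3·t). Wir haben den Ruck j(t) = 189·sin(3·t). Durch Einsetzen von t = pi/6: j(pi/6) = 189.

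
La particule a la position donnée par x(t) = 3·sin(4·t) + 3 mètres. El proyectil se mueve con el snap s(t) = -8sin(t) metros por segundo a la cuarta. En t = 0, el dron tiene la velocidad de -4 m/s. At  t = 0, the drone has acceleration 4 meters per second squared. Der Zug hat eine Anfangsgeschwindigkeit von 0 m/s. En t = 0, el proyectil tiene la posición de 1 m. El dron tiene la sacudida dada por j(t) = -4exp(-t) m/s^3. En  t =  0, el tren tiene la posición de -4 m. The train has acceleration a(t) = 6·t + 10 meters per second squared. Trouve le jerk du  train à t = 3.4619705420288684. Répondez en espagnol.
Para resolver esto, necesitamos tomar 1 derivada de nuestra ecuación de la aceleración a(t) = 6·t + 10. La derivada de la aceleración da la sacudida: j(t) = 6. De la ecuación de la sacudida j(t) = 6, sustituimos t = 3.4619705420288684 para obtener j = 6.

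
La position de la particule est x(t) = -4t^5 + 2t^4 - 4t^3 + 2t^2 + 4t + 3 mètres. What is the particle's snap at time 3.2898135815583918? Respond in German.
Um dies zu lösen, müssen wir 4 Ableitungen unserer Gleichung für die Position x(t) = -4·t^5 + 2·t^4 - 4·t^3 + 2·t^2 + 4·t + 3 nehmen. Mit d/dt von x(t) finden wir v(t) = -20·t^4 + 8·t^3 - 12·t^2 + 4·t + 4. Die Ableitung von der Geschwindigkeit ergibt die Beschleunigung: a(t) = -80·t^3 + 24·t^2 - 24·t + 4. Die Ableitung von der Beschleunigung ergibt den Ruck: j(t) = -240·t^2 + 48·t - 24. Mit d/dt von j(t) finden wir s(t) = 48 - 480·t. Mit s(t) = 48 - 480·t und Einsetzen von t = 3.2898135815583918, finden wir s = -1531.11051914803.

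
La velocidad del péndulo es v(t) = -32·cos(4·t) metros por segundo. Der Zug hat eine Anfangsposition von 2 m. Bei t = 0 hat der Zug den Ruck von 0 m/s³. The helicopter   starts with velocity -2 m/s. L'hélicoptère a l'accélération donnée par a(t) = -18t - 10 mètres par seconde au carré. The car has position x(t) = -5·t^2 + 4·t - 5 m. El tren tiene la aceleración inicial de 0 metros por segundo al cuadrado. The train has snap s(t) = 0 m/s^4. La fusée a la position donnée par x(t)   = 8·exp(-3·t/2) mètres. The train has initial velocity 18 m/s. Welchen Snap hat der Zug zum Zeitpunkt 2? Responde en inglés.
From the given snap equation s(t) = 0, we substitute t = 2 to get s = 0.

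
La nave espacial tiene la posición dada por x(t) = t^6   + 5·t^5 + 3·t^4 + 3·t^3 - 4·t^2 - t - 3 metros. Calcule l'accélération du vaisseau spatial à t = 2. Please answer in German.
Wir müssen unsere Gleichung für die Position x(t) = t^6 + 5·t^5 + 3·t^4 + 3·t^3 - 4·t^2 - t - 3 2-mal ableiten. Mit d/dt von x(t) finden wir v(t) = 6·t^5 + 25·t^4 + 12·t^3 + 9·t^2 - 8·t - 1. Die Ableitung von der Geschwindigkeit ergibt die Beschleunigung: a(t) = 30·t^4 + 100·t^3 + 36·t^2 + 18·t - 8. Mit a(t) = 30·t^4 + 100·t^3 + 36·t^2 + 18·t - 8 und Einsetzen von t = 2, finden wir a = 1452.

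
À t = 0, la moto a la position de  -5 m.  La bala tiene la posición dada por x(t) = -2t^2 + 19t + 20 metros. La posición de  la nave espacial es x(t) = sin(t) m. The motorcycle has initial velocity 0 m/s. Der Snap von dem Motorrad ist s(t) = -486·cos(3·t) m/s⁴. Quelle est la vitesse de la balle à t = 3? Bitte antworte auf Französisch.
Pour résoudre ceci, nous devons prendre 1 dérivée de notre équation de la position x(t) = -2·t^2 + 19·t + 20. En dérivant la position, nous obtenons la vitesse: v(t) = 19 - 4·t. De l'équation de la vitesse v(t) = 19 - 4·t, nous substituons t = 3 pour obtenir v = 7.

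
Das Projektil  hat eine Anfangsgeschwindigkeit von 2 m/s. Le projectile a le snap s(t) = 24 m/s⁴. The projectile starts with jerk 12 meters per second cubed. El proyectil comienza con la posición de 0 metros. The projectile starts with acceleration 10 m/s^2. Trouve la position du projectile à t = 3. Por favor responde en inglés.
To find the answer, we compute 4 integrals of s(t) = 24. Integrating snap and using the initial condition j(0) = 12, we get j(t) = 24·t + 12. Taking ∫j(t)dt and applying a(0) = 10, we find a(t) = 12·t^2 + 12·t + 10. The antiderivative of acceleration, with v(0) = 2, gives velocity: v(t) = 4·t^3 + 6·t^2 + 10·t + 2. The antiderivative of velocity, with x(0) = 0, gives position: x(t) = t^4 + 2·t^3 + 5·t^2 + 2·t. From the given position equation x(t) = t^4 + 2·t^3 + 5·t^2 + 2·t, we substitute t = 3 to get x = 186.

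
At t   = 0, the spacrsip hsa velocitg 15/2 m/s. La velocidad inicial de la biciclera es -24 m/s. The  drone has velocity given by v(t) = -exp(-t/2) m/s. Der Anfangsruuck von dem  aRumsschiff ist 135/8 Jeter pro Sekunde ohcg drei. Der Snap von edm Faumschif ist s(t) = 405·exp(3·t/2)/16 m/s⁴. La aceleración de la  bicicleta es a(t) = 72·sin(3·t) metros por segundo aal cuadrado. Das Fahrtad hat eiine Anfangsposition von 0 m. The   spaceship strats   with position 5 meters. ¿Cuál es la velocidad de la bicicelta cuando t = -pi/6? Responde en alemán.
Wir müssen unsere Gleichung für die Beschleunigung a(t) = 72·sin(3·t) 1-mal integrieren. Mit ∫a(t)dt und Anwendung von v(0) = -24, finden wir v(t) = -24·cos(3·t). Aus der Gleichung für die Geschwindigkeit v(t) = -24·cos(3·t), setzen wir t = -pi/6 ein und erhalten v = 0.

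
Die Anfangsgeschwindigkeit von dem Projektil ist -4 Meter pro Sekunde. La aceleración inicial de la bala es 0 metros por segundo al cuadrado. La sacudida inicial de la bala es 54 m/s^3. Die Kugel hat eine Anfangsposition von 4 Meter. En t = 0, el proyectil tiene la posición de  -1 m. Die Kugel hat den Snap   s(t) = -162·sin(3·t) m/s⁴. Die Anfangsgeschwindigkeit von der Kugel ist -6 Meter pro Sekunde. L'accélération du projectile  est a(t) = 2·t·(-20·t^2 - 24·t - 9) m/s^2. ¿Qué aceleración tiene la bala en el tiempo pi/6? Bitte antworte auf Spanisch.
Partiendo del snap s(t) = -162·sin(3·t), tomamos 2 antiderivadas. Integrando el snap y usando la condición inicial j(0) = 54, obtenemos j(t) = 54·cos(3·t). La integral de la sacudida, con a(0) = 0, da la aceleración: a(t) = 18·sin(3·t). De la ecuación de la aceleración a(t) = 18·sin(3·t), sustituimos t = pi/6 para obtener a = 18.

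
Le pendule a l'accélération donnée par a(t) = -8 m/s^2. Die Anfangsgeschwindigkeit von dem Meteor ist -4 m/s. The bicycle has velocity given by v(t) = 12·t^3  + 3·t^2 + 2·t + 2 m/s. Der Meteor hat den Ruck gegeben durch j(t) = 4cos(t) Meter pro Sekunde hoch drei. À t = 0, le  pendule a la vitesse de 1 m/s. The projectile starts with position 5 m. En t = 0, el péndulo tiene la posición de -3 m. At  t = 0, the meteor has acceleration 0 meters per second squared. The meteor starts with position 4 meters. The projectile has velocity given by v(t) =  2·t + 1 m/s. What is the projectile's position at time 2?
Starting from velocity v(t) = 2·t + 1, we take 1 integral. The integral of velocity, with x(0) = 5, gives position: x(t) = t^2 + t + 5. Using x(t) = t^2 + t + 5 and substituting t = 2, we find x = 11.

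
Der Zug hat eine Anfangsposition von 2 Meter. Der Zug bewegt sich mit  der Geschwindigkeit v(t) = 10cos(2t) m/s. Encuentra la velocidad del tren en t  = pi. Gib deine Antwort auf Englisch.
We have velocity v(t) = 10·cos(2·t). Substituting t = pi: v(pi) = 10.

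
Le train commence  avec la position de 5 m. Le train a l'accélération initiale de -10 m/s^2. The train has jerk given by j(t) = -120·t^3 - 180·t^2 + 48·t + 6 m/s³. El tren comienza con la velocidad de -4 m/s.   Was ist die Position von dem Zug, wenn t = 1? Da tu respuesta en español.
Partiendo de la sacudida j(t) = -120·t^3 - 180·t^2 + 48·t + 6, tomamos 3 integrales. Tomando ∫j(t)dt y aplicando a(0) = -10, encontramos a(t) = -30·t^4 - 60·t^3 + 24·t^2 + 6·t - 10. Tomando ∫a(t)dt y aplicando v(0) = -4, encontramos v(t) = -6·t^5 - 15·t^4 + 8·t^3 + 3·t^2 - 10·t - 4. Integrando la velocidad y usando la condición inicial x(0) = 5, obtenemos x(t) = -t^6 - 3·t^5 + 2·t^4 + t^3 - 5·t^2 - 4·t + 5. Tenemos la posición x(t) = -t^6 - 3·t^5 + 2·t^4 + t^3 - 5·t^2 - 4·t + 5. Sustituyendo t = 1: x(1) = -5.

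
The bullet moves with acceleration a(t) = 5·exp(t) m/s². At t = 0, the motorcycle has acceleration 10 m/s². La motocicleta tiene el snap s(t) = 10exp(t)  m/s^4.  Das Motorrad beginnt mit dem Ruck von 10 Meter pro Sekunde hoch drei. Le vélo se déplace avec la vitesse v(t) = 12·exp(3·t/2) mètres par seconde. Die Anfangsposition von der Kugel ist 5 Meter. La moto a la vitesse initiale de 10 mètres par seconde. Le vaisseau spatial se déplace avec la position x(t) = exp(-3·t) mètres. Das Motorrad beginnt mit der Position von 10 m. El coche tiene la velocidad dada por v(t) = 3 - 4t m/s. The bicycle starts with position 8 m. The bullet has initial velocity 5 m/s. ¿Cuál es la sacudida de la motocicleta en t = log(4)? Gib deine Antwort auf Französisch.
En partant du snap s(t) = 10·exp(t), nous prenons 1 primitive. La primitive du snap est le jerk. En utilisant j(0) = 10, nous obtenons j(t) = 10·exp(t). Nous avons le jerk j(t) = 10·exp(t). En substituant t = log(4): j(log(4)) = 40.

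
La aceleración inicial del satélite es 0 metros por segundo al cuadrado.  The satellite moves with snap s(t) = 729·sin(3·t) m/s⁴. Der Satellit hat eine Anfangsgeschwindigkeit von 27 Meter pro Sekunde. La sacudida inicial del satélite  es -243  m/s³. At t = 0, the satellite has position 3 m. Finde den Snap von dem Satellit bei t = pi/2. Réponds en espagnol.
Usando s(t) = 729·sin(3·t) y sustituyendo t = pi/2, encontramos s = -729.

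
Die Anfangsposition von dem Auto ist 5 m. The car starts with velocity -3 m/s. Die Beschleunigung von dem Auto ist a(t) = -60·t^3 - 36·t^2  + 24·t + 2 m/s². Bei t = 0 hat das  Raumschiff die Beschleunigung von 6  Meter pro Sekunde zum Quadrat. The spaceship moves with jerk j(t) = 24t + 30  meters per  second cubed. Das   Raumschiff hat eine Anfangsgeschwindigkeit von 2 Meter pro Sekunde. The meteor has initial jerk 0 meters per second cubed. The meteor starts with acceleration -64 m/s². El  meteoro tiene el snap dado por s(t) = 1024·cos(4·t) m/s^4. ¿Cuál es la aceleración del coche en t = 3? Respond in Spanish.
De la ecuación de la aceleración a(t) = -60·t^3 - 36·t^2 + 24·t + 2, sustituimos t = 3 para obtener a = -1870.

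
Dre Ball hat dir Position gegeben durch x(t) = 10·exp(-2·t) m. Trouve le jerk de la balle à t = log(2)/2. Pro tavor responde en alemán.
Ausgehend von der Position x(t) = 10·exp(-2·t), nehmen wir 3 Ableitungen. Die Ableitung von der Position ergibt die Geschwindigkeit: v(t) = -20·exp(-2·t). Mit d/dt von v(t) finden wir a(t) = 40·exp(-2·t). Durch Ableiten von der Beschleunigung erhalten wir den Ruck: j(t) = -80·exp(-2·t). Wir haben den Ruck j(t) = -80·exp(-2·t). Durch Einsetzen von t = log(2)/2: j(log(2)/2) = -40.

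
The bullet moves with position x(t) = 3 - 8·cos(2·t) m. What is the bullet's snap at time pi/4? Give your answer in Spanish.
Debemos derivar nuestra ecuación de la posición x(t) = 3 - 8·cos(2·t) 4 veces. Derivando la posición, obtenemos la velocidad: v(t) = 16·sin(2·t). Derivando la velocidad, obtenemos la aceleración: a(t) = 32·cos(2·t). Derivando la aceleración, obtenemos la sacudida: j(t) = -64·sin(2·t). Tomando d/dt de j(t), encontramos s(t) = -128·cos(2·t). De la ecuación del snap s(t) = -128·cos(2·t), sustituimos t = pi/4 para obtener s = 0.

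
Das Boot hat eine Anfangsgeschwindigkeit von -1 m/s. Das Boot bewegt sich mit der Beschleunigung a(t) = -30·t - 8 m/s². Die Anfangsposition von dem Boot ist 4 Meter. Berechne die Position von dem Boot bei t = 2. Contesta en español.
Necesitamos integrar nuestra ecuación de la aceleración a(t) = -30·t - 8 2 veces. La antiderivada de la aceleración, con v(0) = -1, da la velocidad: v(t) = -15·t^2 - 8·t - 1. Tomando ∫v(t)dt y aplicando x(0) = 4, encontramos x(t) = -5·t^3 - 4·t^2 - t + 4. Usando x(t) = -5·t^3 - 4·t^2 - t + 4 y sustituyendo t = 2, encontramos x = -54.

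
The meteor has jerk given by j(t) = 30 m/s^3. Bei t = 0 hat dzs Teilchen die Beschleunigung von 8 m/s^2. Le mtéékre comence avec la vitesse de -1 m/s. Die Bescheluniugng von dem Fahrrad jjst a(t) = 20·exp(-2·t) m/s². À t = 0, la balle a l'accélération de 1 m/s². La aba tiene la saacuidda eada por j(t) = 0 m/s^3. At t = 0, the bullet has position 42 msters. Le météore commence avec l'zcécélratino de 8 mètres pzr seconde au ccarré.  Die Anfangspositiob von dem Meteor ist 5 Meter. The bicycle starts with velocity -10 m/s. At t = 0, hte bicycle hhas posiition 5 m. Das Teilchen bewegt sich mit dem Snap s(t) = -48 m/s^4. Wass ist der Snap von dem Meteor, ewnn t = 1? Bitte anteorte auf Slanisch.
Debemos derivar nuestra ecuación de la sacudida j(t) = 30 1 vez. La derivada de la sacudida da el snap: s(t) = 0. Tenemos el snap s(t) = 0. Sustituyendo t = 1: s(1) = 0.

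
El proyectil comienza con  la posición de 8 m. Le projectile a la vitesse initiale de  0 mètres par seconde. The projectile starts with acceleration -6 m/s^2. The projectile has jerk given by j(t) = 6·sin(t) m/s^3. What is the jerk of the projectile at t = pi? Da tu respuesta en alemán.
Aus der Gleichung für den Ruck j(t) = 6·sin(t), setzen wir t = pi ein und erhalten j = 0.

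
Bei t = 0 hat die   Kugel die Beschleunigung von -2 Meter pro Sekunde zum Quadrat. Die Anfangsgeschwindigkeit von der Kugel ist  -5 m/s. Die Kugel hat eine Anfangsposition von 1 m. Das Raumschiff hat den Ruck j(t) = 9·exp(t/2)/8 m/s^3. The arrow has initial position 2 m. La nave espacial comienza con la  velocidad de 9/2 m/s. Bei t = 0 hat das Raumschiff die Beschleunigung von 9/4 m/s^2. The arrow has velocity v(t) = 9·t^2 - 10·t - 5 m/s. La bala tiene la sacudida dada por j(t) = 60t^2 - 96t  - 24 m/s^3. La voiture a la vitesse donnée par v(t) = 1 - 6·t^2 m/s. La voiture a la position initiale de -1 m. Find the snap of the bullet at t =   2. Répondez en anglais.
To solve this, we need to take 1 derivative of our jerk equation j(t) = 60·t^2 - 96·t - 24. The derivative of jerk gives snap: s(t) = 120·t - 96. From the given snap equation s(t) = 120·t - 96, we substitute t = 2 to get s = 144.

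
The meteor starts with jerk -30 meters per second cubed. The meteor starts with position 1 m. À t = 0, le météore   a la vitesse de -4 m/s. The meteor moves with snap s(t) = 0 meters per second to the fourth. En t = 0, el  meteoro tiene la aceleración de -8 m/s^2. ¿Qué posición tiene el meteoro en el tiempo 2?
Debemos encontrar la integral de nuestra ecuación del snap s(t) = 0 4 veces. La antiderivada del snap, con j(0) = -30, da la sacudida: j(t) = -30. La antiderivada de la sacudida, con a(0) = -8, da la aceleración: a(t) = -30·t - 8. Tomando ∫a(t)dt y aplicando v(0) = -4, encontramos v(t) = -15·t^2 - 8·t - 4. Integrando la velocidad y usando la condición inicial x(0) = 1, obtenemos x(t) = -5·t^3 - 4·t^2 - 4·t + 1. De la ecuación de la posición x(t) = -5·t^3 - 4·t^2 - 4·t + 1, sustituimos t = 2 para obtener x = -63.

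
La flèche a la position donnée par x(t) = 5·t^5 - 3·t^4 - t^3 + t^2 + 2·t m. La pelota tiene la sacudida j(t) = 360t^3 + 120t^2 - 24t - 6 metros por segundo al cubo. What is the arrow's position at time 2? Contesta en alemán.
Aus der Gleichung für die Position x(t) = 5·t^5 - 3·t^4 - t^3 + t^2 + 2·t, setzen wir t = 2 ein und erhalten x = 112.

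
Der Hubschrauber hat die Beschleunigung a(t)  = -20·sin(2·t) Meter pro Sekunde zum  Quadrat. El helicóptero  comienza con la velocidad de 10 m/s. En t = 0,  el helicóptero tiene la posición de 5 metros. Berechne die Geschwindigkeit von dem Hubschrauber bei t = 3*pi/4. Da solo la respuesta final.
Die Geschwindigkeit bei t = 3*pi/4 ist v = 0.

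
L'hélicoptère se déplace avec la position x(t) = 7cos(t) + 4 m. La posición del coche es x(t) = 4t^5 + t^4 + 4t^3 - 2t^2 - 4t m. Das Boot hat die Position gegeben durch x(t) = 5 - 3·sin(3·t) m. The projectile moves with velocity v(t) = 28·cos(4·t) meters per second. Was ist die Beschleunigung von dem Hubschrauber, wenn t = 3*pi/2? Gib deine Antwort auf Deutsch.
Wir müssen unsere Gleichung für die Position x(t) = 7·cos(t) + 4 2-mal ableiten. Durch Ableiten von der Position erhalten wir die Geschwindigkeit: v(t) = -7·sin(t). Mit d/dt von v(t) finden wir a(t) = -7·cos(t). Aus der Gleichung für die Beschleunigung a(t) = -7·cos(t), setzen wir t = 3*pi/2 ein und erhalten a = 0.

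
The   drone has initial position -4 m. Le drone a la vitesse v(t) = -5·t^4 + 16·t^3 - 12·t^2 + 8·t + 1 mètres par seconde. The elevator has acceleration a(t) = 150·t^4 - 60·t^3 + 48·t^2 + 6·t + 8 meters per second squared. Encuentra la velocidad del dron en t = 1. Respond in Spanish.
Tenemos la velocidad v(t) = -5·t^4 + 16·t^3 - 12·t^2 + 8·t + 1. Sustituyendo t = 1: v(1) = 8.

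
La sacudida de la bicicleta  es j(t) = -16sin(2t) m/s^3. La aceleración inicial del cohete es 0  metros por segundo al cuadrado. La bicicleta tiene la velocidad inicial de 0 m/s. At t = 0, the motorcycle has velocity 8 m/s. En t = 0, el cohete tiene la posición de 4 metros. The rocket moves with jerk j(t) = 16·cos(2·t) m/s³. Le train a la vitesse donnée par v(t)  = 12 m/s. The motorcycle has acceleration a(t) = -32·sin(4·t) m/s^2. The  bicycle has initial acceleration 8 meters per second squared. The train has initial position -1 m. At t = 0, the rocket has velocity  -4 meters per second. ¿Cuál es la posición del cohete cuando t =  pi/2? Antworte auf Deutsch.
Um dies zu lösen, müssen wir 3 Stammfunktionen unserer Gleichung für den Ruck j(t) = 16·cos(2·t) finden. Die Stammfunktion von dem Ruck ist die Beschleunigung. Mit a(0) = 0 erhalten wir a(t) = 8·sin(2·t). Die Stammfunktion von der Beschleunigung, mit v(0) = -4, ergibt die Geschwindigkeit: v(t) = -4·cos(2·t). Das Integral von der Geschwindigkeit ist die Position. Mit x(0) = 4 erhalten wir x(t) = 4 - 2·sin(2·t). Mit x(t) = 4 - 2·sin(2·t) und Einsetzen von t = pi/2, finden wir x = 4.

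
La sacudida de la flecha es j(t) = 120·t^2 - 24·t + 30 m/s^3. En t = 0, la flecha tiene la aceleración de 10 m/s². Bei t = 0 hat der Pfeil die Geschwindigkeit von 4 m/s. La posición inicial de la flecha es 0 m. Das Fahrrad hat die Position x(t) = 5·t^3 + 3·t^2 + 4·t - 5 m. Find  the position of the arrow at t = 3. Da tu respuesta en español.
Partiendo de la sacudida j(t) = 120·t^2 - 24·t + 30, tomamos 3 antiderivadas. Tomando ∫j(t)dt y aplicando a(0) = 10, encontramos a(t) = 40·t^3 - 12·t^2 + 30·t + 10. Integrando la aceleración y usando la condición inicial v(0) = 4, obtenemos v(t) = 10·t^4 - 4·t^3 + 15·t^2 + 10·t + 4. La integral de la velocidad, con x(0) = 0, da la posición: x(t) = 2·t^5 - t^4 + 5·t^3 + 5·t^2 + 4·t. Usando x(t) = 2·t^5 - t^4 + 5·t^3 + 5·t^2 + 4·t y sustituyendo t = 3, encontramos x = 597.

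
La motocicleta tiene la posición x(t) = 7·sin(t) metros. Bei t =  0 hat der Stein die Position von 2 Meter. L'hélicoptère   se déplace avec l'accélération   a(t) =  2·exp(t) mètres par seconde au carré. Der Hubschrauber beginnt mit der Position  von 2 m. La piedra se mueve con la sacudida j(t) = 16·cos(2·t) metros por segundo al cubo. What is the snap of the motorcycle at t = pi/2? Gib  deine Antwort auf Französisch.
Pour résoudre ceci, nous devons prendre 4 dérivées de notre équation de la position x(t) = 7·sin(t). En prenant d/dt de x(t), nous trouvons v(t) = 7·cos(t). En prenant d/dt de v(t), nous trouvons a(t) = -7·sin(t). En prenant d/dt de a(t), nous trouvons j(t) = -7·cos(t). En dérivant le jerk, nous obtenons le snap: s(t) = 7·sin(t). Nous avons le snap s(t) = 7·sin(t). En substituant t = pi/2: s(pi/2) = 7.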